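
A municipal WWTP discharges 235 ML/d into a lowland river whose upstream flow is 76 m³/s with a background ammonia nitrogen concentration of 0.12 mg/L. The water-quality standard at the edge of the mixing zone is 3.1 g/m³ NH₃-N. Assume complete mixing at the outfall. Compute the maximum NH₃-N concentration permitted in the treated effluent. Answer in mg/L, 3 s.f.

235 ML/d = 2.72 m³/s.
Mass balance: 3.1·78.72 = 2.72·Cₑ + 76·0.12.
Cₑ = (244 − 9.12) / 2.72 = 86.37 mg/L.

86.4 mg/L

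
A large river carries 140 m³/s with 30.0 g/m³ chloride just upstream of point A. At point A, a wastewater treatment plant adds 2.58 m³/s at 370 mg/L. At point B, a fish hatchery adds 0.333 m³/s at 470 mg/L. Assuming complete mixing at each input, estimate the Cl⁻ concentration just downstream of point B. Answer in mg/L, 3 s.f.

After input A: C = (140·30 + 2.58·370) / 142.6 = 36.15 mg/L.
After input B: C = (142.6·36.15 + 0.333·470) / 142.9 = 37.16 mg/L.

37.2 mg/L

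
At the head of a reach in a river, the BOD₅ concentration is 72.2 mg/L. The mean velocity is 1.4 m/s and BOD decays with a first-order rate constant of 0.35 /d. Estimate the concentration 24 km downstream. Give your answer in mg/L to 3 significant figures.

Travel time t = 24 km / 1.4 m/s = 2.4e+04/1.4 = 1.714e+04 s = 0.1984 d.
First-order decay: C = 72.2·exp(−0.35·0.1984) = 72.2·0.9329 = 67.36 mg/L.

67.4 mg/L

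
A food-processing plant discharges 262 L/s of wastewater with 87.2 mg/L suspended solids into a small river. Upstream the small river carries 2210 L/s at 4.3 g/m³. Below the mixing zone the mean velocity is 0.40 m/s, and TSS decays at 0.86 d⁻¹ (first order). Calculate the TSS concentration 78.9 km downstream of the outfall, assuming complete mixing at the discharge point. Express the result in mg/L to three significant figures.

1.84 mg/L

262 L/s = 0.262 m³/s.
2210 L/s = 2.21 m³/s.
After complete mixing, C₀ = (0.262·87.2 + 2.21·4.3) / 2.472 = 13.09 mg/L.
Travel time t = 7.89e+04 m / 0.40 m/s = 1.972e+05 s = 2.283 d.
C = 13.09·exp(−0.86·2.283) = 13.09·0.1404 = 1.837 mg/L.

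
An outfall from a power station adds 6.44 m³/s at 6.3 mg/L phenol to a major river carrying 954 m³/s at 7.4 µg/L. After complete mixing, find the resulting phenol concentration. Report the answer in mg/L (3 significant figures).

0.0496 mg/L

7.4 µg/L = 0.0074 mg/L.
Flow-weighted mixing gives C = (6.44·6.3 + 954·0.0074) / (6.44 + 954) = 47.63/960.4 = 0.04959 mg/L.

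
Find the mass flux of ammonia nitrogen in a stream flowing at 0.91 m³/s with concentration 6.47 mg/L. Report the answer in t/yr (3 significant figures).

Mass flux = Q·C = 0.91 m³/s × 6.47 g/m³ = 5.888 g/s.
= 5.888 g/s × 31.56 = 185.8 t/yr.

186 t/yr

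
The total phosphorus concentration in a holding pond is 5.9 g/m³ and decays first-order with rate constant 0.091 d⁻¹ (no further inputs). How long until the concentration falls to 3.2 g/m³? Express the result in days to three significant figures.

t = ln(C₀/C)/k = ln(5.9/3.2)/0.091 = 0.6118/0.091 = 6.723 d.

6.72 d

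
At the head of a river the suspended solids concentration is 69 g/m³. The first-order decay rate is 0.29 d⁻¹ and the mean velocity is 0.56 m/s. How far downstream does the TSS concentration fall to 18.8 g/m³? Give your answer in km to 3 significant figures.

From C = C₀·e^(−kt), t = ln(C₀/C)/k = ln(69/18.8)/0.29 = 1.3/0.29 = 4.484 d.
Distance = v·t = 0.56 m/s × 3.874e+05 s = 2.169e+05 m = 216.9 km.

217 km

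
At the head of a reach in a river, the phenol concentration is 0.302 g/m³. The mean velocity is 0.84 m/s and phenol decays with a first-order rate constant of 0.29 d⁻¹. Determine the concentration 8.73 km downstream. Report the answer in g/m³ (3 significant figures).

Travel time t = 8.73 km / 0.84 m/s = 8730/0.84 = 1.039e+04 s = 0.1203 d.
First-order decay: C = 0.302·exp(−0.29·0.1203) = 0.302·0.9657 = 0.2916 g/m³.

0.292 g/m³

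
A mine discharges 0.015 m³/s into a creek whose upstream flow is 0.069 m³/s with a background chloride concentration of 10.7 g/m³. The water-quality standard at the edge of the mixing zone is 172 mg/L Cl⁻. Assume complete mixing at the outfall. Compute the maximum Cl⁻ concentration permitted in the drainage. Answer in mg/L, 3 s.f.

914 mg/L

Mass balance: 172·0.084 = 0.015·Cₑ + 0.069·10.7.
Cₑ = (14.45 − 0.7383) / 0.015 = 914 mg/L.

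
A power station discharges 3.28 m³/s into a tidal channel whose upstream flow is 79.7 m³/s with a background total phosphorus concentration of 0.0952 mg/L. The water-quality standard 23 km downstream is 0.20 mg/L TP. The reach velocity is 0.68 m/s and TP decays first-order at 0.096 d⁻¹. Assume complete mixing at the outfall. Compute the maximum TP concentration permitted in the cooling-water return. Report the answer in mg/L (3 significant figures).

Travel time to the compliance point: t = 2.3e+04/0.68 = 3.382e+04 s = 0.3915 d; decay factor exp(−0.096·0.3915) = 0.9631.
So the concentration just after mixing may be at most 0.2/0.9631 = 0.2077 mg/L.
Mass balance: 0.2077·82.98 = 3.28·Cₑ + 79.7·0.0952.
Cₑ = (17.23 − 7.587) / 3.28 = 2.94 mg/L.

2.94 mg/L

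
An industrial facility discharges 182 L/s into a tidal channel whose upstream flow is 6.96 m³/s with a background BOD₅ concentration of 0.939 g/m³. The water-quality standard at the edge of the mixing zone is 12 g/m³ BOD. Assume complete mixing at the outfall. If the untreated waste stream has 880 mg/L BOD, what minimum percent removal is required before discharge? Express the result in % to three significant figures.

182 L/s = 0.182 m³/s.
Mass balance: 12·7.142 = 0.182·Cₑ + 6.96·0.939.
Cₑ = (85.7 − 6.535) / 0.182 = 435 mg/L.
Required removal = 1 − 435/880 = 50.57 %.

50.6 %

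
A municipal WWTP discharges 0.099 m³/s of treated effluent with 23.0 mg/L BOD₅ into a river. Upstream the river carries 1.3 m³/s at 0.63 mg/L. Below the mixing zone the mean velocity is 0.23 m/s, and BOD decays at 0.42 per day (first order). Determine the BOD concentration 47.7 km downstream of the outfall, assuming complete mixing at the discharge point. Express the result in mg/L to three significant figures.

0.808 mg/L

After complete mixing, C₀ = (0.099·23 + 1.3·0.63) / 1.399 = 2.213 mg/L.
Travel time t = 4.77e+04 m / 0.23 m/s = 2.074e+05 s = 2.4 d.
C = 2.213·exp(−0.42·2.4) = 2.213·0.3649 = 0.8075 mg/L.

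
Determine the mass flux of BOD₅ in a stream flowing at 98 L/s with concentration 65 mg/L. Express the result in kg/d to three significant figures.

550 kg/d

98 L/s = 0.098 m³/s.
Mass flux = Q·C = 0.098 m³/s × 65 g/m³ = 6.37 g/s.
= 6.37 g/s × 86.4 = 550.4 kg/d.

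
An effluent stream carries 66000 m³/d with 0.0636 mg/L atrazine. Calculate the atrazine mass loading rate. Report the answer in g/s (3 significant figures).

0.0486 g/s

66000 m³/d = 0.7639 m³/s.
Mass flux = Q·C = 0.7639 m³/s × 0.0636 g/m³ = 0.04858 g/s.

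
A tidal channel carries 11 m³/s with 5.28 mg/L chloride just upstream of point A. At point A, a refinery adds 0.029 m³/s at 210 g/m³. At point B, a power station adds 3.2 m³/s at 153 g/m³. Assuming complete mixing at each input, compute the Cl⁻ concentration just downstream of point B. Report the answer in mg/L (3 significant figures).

38.9 mg/L

After input A: C = (11·5.28 + 0.029·210) / 11.03 = 5.818 mg/L.
After input B: C = (11.03·5.818 + 3.2·153) / 14.23 = 38.92 mg/L.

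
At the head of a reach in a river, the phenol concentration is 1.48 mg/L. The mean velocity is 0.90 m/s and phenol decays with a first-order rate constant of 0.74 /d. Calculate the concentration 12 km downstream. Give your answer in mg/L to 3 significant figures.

Travel time t = 12 km / 0.90 m/s = 1.2e+04/0.90 = 1.333e+04 s = 0.1543 d.
First-order decay: C = 1.48·exp(−0.74·0.1543) = 1.48·0.8921 = 1.32 mg/L.

1.32 mg/L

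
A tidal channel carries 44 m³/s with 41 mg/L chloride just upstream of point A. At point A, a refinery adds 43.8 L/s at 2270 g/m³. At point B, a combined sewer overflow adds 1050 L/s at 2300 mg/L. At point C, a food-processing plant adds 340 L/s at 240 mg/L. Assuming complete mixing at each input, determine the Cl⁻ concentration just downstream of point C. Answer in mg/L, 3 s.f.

43.8 L/s = 0.0438 m³/s.
After input A: C = (44·41 + 0.0438·2270) / 44.04 = 43.22 mg/L.
1050 L/s = 1.05 m³/s.
After input B: C = (44.04·43.22 + 1.05·2300) / 45.09 = 95.77 mg/L.
340 L/s = 0.34 m³/s.
After input C: C = (45.09·95.77 + 0.34·240) / 45.43 = 96.84 mg/L.

96.8 mg/L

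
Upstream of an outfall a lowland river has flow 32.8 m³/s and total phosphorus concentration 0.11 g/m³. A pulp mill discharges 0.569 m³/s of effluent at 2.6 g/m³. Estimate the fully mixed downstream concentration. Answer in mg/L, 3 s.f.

0.152 mg/L

Flow-weighted mixing gives C = (0.569·2.6 + 32.8·0.11) / (0.569 + 32.8) = 5.087/33.37 = 0.1525 mg/L.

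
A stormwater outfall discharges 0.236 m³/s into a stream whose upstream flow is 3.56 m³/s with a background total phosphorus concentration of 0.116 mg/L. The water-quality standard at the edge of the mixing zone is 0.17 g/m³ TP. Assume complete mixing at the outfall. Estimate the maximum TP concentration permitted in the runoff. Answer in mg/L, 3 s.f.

Mass balance: 0.17·3.796 = 0.236·Cₑ + 3.56·0.116.
Cₑ = (0.6453 − 0.413) / 0.236 = 0.9846 mg/L.

0.985 mg/L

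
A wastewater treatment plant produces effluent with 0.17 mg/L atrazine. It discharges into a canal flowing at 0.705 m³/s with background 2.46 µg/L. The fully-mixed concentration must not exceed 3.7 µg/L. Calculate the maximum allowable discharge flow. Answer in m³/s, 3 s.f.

2.46 µg/L = 0.00246 mg/L.
3.7 µg/L = 0.0037 mg/L.
Mass balance at complete mixing: C_std·(Q_w + Q_r) = Q_w·C_e + Q_r·C_b.
Rearranging, Q_w = Q_r·(C_std − C_b)/(C_e − C_std) = 0.705·(0.0037 − 0.00246) / (0.17 − 0.0037) = 0.005257 m³/s.

0.00526 m³/s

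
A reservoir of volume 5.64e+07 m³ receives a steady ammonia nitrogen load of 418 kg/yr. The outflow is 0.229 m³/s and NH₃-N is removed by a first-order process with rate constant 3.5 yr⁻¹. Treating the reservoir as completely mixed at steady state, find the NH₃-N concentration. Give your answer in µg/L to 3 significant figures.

Outflow Q = 0.229 m³/s × 3.156e+07 s/yr = 7.227e+06 m³/yr.
Steady-state CSTR mass balance: W = Q·C + k·V·C, so C = W/(Q + kV).
Q + kV = 7.227e+06 + 3.5·5.64e+07 = 2.046e+08 m³/yr.
C = 418/2.046e+08 = 2.043e-06 kg/m³ = 0.002043 mg/L = 2.043 µg/L.

2.04 µg/L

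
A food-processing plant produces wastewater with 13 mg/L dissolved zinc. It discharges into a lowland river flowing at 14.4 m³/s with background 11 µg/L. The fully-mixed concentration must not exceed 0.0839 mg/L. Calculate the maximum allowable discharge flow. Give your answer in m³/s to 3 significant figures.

0.0813 m³/s

11 µg/L = 0.011 mg/L.
Mass balance at complete mixing: C_std·(Q_w + Q_r) = Q_w·C_e + Q_r·C_b.
Rearranging, Q_w = Q_r·(C_std − C_b)/(C_e − C_std) = 14.4·(0.0839 − 0.011) / (13 − 0.0839) = 0.08128 m³/s.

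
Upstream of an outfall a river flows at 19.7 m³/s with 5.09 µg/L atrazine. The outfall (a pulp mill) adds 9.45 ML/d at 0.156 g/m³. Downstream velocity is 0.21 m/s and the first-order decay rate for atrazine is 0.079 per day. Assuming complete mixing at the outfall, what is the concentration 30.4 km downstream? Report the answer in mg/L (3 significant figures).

0.00519 mg/L

9.45 ML/d = 0.1094 m³/s.
5.09 µg/L = 0.00509 mg/L.
After complete mixing, C₀ = (0.1094·0.156 + 19.7·0.00509) / 19.81 = 0.005923 mg/L.
Travel time t = 3.04e+04 m / 0.21 m/s = 1.448e+05 s = 1.675 d.
C = 0.005923·exp(−0.079·1.675) = 0.005923·0.876 = 0.005189 mg/L.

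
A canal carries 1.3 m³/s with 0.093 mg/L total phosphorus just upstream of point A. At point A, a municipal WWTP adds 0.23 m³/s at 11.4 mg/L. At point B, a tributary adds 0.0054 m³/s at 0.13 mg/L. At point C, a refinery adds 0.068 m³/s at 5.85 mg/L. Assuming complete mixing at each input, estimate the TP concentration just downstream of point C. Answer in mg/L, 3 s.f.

1.96 mg/L

After input A: C = (1.3·0.093 + 0.23·11.4) / 1.53 = 1.793 mg/L.
After input B: C = (1.53·1.793 + 0.0054·0.13) / 1.535 = 1.787 mg/L.
After input C: C = (1.535·1.787 + 0.068·5.85) / 1.603 = 1.959 mg/L.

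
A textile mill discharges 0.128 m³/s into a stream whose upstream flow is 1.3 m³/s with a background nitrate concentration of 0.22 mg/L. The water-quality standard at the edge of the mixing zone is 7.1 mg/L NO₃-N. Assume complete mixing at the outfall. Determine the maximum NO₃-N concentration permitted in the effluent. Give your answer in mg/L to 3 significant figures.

Mass balance: 7.1·1.428 = 0.128·Cₑ + 1.3·0.22.
Cₑ = (10.14 − 0.286) / 0.128 = 76.97 mg/L.

77.0 mg/L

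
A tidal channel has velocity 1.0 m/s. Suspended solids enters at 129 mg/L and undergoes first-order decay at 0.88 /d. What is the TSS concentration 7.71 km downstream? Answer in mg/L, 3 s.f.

119 mg/L

Travel time t = 7.71 km / 1.0 m/s = 7710/1.0 = 7710 s = 0.08924 d.
First-order decay: C = 129·exp(−0.88·0.08924) = 129·0.9245 = 119.3 mg/L.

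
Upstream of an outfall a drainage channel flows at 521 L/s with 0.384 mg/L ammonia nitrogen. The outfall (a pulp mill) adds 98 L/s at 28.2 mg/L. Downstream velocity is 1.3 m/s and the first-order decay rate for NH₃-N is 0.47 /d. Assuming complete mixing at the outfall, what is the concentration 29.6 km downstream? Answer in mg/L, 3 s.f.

98 L/s = 0.098 m³/s.
521 L/s = 0.521 m³/s.
After complete mixing, C₀ = (0.098·28.2 + 0.521·0.384) / 0.619 = 4.788 mg/L.
Travel time t = 2.96e+04 m / 1.3 m/s = 2.277e+04 s = 0.2635 d.
C = 4.788·exp(−0.47·0.2635) = 4.788·0.8835 = 4.23 mg/L.

4.23 mg/L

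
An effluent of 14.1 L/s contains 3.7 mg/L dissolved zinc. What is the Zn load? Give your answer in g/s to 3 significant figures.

14.1 L/s = 0.0141 m³/s.
Mass flux = Q·C = 0.0141 m³/s × 3.7 g/m³ = 0.05217 g/s.

0.0522 g/s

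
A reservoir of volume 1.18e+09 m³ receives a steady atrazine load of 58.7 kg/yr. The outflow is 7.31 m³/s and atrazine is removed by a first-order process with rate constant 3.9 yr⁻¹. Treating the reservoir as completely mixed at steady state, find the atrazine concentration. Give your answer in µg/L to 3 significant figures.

0.0121 µg/L

Outflow Q = 7.31 m³/s × 3.156e+07 s/yr = 2.307e+08 m³/yr.
Steady-state CSTR mass balance: W = Q·C + k·V·C, so C = W/(Q + kV).
Q + kV = 2.307e+08 + 3.9·1.18e+09 = 4.833e+09 m³/yr.
C = 58.7/4.833e+09 = 1.215e-08 kg/m³ = 1.215e-05 mg/L = 0.01215 µg/L.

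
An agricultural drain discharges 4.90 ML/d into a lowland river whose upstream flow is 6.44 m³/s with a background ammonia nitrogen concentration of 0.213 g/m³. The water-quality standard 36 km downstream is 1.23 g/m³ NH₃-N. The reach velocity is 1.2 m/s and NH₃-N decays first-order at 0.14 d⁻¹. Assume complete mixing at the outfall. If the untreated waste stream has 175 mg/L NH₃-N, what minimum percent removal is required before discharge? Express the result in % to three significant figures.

29.3 %

4.90 ML/d = 0.05671 m³/s.
Travel time to the compliance point: t = 3.6e+04/1.2 = 3e+04 s = 0.3472 d; decay factor exp(−0.14·0.3472) = 0.9526.
So the concentration just after mixing may be at most 1.23/0.9526 = 1.291 mg/L.
Mass balance: 1.291·6.497 = 0.05671·Cₑ + 6.44·0.213.
Cₑ = (8.389 − 1.372) / 0.05671 = 123.7 mg/L.
Required removal = 1 − 123.7/175 = 29.3 %.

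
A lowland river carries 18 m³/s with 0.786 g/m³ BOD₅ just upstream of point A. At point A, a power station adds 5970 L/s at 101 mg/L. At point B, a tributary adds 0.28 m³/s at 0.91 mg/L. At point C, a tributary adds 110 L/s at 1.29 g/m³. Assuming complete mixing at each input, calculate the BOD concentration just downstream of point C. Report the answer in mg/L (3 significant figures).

5970 L/s = 5.97 m³/s.
After input A: C = (18·0.786 + 5.97·101) / 23.97 = 25.75 mg/L.
After input B: C = (23.97·25.75 + 0.28·0.91) / 24.25 = 25.46 mg/L.
110 L/s = 0.11 m³/s.
After input C: C = (24.25·25.46 + 0.11·1.29) / 24.36 = 25.35 mg/L.

25.3 mg/L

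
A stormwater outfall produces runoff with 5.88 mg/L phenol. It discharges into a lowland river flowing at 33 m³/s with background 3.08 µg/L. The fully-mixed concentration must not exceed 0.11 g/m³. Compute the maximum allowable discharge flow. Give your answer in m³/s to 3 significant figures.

3.08 µg/L = 0.00308 mg/L.
Mass balance at complete mixing: C_std·(Q_w + Q_r) = Q_w·C_e + Q_r·C_b.
Rearranging, Q_w = Q_r·(C_std − C_b)/(C_e − C_std) = 33·(0.11 − 0.00308) / (5.88 − 0.11) = 0.6115 m³/s.

0.612 m³/s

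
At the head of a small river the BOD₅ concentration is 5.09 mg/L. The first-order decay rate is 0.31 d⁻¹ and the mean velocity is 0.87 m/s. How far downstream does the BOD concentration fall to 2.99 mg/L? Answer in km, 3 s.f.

129 km

From C = C₀·e^(−kt), t = ln(C₀/C)/k = ln(5.09/2.99)/0.31 = 0.532/0.31 = 1.716 d.
Distance = v·t = 0.87 m/s × 1.483e+05 s = 1.29e+05 m = 129 km.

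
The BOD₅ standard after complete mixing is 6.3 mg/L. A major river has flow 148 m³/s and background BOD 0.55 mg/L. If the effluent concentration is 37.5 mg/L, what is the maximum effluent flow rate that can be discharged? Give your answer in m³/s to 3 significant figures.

27.3 m³/s

Mass balance at complete mixing: C_std·(Q_w + Q_r) = Q_w·C_e + Q_r·C_b.
Rearranging, Q_w = Q_r·(C_std − C_b)/(C_e − C_std) = 148·(6.3 − 0.55) / (37.5 − 6.3) = 27.28 m³/s.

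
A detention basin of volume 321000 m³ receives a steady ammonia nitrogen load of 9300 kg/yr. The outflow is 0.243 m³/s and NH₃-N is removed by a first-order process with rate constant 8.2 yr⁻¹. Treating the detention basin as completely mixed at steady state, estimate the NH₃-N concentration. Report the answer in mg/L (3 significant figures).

0.903 mg/L

Outflow Q = 0.243 m³/s × 3.156e+07 s/yr = 7.668e+06 m³/yr.
Steady-state CSTR mass balance: W = Q·C + k·V·C, so C = W/(Q + kV).
Q + kV = 7.668e+06 + 8.2·321000 = 1.03e+07 m³/yr.
C = 9300/1.03e+07 = 0.0009029 kg/m³ = 0.9029 mg/L.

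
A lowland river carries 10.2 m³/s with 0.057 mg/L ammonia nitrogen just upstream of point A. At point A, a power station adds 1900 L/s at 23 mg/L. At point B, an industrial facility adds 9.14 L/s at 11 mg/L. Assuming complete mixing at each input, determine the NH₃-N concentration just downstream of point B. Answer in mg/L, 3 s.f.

1900 L/s = 1.9 m³/s.
After input A: C = (10.2·0.057 + 1.9·23) / 12.1 = 3.66 mg/L.
9.14 L/s = 0.00914 m³/s.
After input B: C = (12.1·3.66 + 0.00914·11) / 12.11 = 3.665 mg/L.

3.67 mg/L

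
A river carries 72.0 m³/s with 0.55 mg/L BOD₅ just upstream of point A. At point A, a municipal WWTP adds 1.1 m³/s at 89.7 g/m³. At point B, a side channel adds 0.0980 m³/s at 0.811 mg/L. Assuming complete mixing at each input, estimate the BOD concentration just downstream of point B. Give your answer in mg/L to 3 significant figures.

1.89 mg/L

After input A: C = (72·0.55 + 1.1·89.7) / 73.1 = 1.892 mg/L.
After input B: C = (73.1·1.892 + 0.098·0.811) / 73.2 = 1.89 mg/L.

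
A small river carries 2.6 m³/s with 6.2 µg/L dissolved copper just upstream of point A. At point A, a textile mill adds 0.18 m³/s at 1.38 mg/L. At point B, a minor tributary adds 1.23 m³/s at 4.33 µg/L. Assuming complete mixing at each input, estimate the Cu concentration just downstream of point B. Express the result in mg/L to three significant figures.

0.0673 mg/L

6.2 µg/L = 0.0062 mg/L.
After input A: C = (2.6·0.0062 + 0.18·1.38) / 2.78 = 0.09515 mg/L.
4.33 µg/L = 0.00433 mg/L.
After input B: C = (2.78·0.09515 + 1.23·0.00433) / 4.01 = 0.06729 mg/L.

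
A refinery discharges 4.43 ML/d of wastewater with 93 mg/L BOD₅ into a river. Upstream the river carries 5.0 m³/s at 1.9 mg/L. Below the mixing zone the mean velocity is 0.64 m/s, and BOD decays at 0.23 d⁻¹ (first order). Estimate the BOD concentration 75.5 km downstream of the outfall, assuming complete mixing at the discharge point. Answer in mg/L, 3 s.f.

2.06 mg/L

4.43 ML/d = 0.05127 m³/s.
After complete mixing, C₀ = (0.05127·93 + 5·1.9) / 5.051 = 2.825 mg/L.
Travel time t = 7.55e+04 m / 0.64 m/s = 1.18e+05 s = 1.365 d.
C = 2.825·exp(−0.23·1.365) = 2.825·0.7305 = 2.063 mg/L.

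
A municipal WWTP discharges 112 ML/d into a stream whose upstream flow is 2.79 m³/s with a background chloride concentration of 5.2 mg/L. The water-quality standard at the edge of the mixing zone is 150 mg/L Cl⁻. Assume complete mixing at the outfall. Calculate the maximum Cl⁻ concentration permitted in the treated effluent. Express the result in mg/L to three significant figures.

112 ML/d = 1.296 m³/s.
Mass balance: 150·4.086 = 1.296·Cₑ + 2.79·5.2.
Cₑ = (612.9 − 14.51) / 1.296 = 461.7 mg/L.

462 mg/L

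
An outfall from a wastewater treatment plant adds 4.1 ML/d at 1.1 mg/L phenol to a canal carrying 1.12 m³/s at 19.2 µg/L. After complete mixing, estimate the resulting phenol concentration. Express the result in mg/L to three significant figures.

0.0631 mg/L

4.1 ML/d = 0.04745 m³/s.
19.2 µg/L = 0.0192 mg/L.
Conservation of mass across the mixing zone: C = (0.04745·1.1 + 1.12·0.0192) / (0.04745 + 1.12) = 0.0737/1.167 = 0.06313 mg/L.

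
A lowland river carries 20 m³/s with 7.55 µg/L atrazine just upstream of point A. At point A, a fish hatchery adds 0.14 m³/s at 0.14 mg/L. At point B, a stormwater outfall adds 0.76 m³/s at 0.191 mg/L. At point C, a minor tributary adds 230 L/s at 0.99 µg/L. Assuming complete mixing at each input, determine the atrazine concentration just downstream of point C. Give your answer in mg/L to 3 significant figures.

0.0150 mg/L

7.55 µg/L = 0.00755 mg/L.
After input A: C = (20·0.00755 + 0.14·0.14) / 20.14 = 0.008471 mg/L.
After input B: C = (20.14·0.008471 + 0.76·0.191) / 20.9 = 0.01511 mg/L.
230 L/s = 0.23 m³/s.
0.99 µg/L = 0.00099 mg/L.
After input C: C = (20.9·0.01511 + 0.23·0.00099) / 21.13 = 0.01495 mg/L.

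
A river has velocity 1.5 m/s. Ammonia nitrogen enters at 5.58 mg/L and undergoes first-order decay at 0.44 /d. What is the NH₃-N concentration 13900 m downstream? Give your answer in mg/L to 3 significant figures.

Travel time t = 13900 m / 1.5 m/s = 1.39e+04/1.5 = 9267 s = 0.1073 d.
First-order decay: C = 5.58·exp(−0.44·0.1073) = 5.58·0.9539 = 5.323 mg/L.

5.32 mg/L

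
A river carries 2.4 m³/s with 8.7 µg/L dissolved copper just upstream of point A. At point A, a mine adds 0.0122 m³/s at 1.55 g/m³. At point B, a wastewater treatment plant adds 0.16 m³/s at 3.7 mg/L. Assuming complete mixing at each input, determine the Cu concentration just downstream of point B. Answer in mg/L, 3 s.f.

8.7 µg/L = 0.0087 mg/L.
After input A: C = (2.4·0.0087 + 0.0122·1.55) / 2.412 = 0.0165 mg/L.
After input B: C = (2.412·0.0165 + 0.16·3.7) / 2.572 = 0.2456 mg/L.

0.246 mg/L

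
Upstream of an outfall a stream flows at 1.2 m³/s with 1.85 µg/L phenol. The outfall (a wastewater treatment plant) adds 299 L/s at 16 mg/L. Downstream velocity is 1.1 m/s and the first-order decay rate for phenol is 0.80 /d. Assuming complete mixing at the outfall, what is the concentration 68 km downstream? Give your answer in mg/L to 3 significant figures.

299 L/s = 0.299 m³/s.
1.85 µg/L = 0.00185 mg/L.
After complete mixing, C₀ = (0.299·16 + 1.2·0.00185) / 1.499 = 3.193 mg/L.
Travel time t = 6.8e+04 m / 1.1 m/s = 6.182e+04 s = 0.7155 d.
C = 3.193·exp(−0.80·0.7155) = 3.193·0.5642 = 1.801 mg/L.

1.80 mg/L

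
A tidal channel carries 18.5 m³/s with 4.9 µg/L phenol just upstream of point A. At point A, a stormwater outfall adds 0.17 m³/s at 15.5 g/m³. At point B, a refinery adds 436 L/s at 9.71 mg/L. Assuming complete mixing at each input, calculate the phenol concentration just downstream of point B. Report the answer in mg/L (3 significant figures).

4.9 µg/L = 0.0049 mg/L.
After input A: C = (18.5·0.0049 + 0.17·15.5) / 18.67 = 0.146 mg/L.
436 L/s = 0.436 m³/s.
After input B: C = (18.67·0.146 + 0.436·9.71) / 19.11 = 0.3642 mg/L.

0.364 mg/L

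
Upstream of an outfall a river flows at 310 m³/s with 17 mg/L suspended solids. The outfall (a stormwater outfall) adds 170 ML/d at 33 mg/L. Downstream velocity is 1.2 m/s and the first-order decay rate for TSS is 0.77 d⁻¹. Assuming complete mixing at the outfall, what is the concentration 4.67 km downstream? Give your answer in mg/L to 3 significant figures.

16.5 mg/L

170 ML/d = 1.968 m³/s.
After complete mixing, C₀ = (1.968·33 + 310·17) / 312 = 17.1 mg/L.
Travel time t = 4670 m / 1.2 m/s = 3892 s = 0.04504 d.
C = 17.1·exp(−0.77·0.04504) = 17.1·0.9659 = 16.52 mg/L.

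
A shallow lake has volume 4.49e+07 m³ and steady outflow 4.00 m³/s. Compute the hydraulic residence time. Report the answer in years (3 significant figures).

0.356 yr

Q = 4.00 m³/s × 3.156e+07 s/yr = 1.262e+08 m³/yr.
Hydraulic residence time τ = V/Q = 4.49e+07/1.262e+08 = 0.3557 yr.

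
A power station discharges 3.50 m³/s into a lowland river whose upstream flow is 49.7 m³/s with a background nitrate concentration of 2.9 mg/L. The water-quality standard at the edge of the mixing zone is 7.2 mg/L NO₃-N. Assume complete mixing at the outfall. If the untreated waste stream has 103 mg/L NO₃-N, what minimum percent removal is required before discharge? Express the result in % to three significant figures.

Mass balance: 7.2·53.2 = 3.5·Cₑ + 49.7·2.9.
Cₑ = (383 − 144.1) / 3.5 = 68.26 mg/L.
Required removal = 1 − 68.26/103 = 33.73 %.

33.7 %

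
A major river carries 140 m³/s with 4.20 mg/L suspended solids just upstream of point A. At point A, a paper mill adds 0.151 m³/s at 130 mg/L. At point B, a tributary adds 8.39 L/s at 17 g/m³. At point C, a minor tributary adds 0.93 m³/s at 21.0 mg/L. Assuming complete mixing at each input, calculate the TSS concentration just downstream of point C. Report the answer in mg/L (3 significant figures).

After input A: C = (140·4.2 + 0.151·130) / 140.2 = 4.336 mg/L.
8.39 L/s = 0.00839 m³/s.
After input B: C = (140.2·4.336 + 0.00839·17) / 140.2 = 4.336 mg/L.
After input C: C = (140.2·4.336 + 0.93·21) / 141.1 = 4.446 mg/L.

4.45 mg/L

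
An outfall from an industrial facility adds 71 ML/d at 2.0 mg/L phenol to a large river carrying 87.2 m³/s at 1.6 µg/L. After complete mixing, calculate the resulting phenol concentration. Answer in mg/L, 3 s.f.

0.0203 mg/L

71 ML/d = 0.8218 m³/s.
1.6 µg/L = 0.0016 mg/L.
By mass balance at complete mixing, C = (0.8218·2 + 87.2·0.0016) / (0.8218 + 87.2) = 1.783/88.02 = 0.02026 mg/L.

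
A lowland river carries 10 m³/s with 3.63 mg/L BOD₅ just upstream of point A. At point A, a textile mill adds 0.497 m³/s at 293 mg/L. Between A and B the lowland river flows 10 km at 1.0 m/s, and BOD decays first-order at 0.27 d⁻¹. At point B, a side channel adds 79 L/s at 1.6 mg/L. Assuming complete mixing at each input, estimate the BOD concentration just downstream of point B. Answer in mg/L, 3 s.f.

After input A: C = (10·3.63 + 0.497·293) / 10.5 = 17.33 mg/L.
Over the 10 km reach to input B (t = 1e+04 s = 0.1157 d), decay gives C = 17.33·exp(−0.27·0.1157) = 16.8 mg/L.
79 L/s = 0.079 m³/s.
After input B: C = (10.5·16.8 + 0.079·1.6) / 10.58 = 16.68 mg/L.

16.7 mg/L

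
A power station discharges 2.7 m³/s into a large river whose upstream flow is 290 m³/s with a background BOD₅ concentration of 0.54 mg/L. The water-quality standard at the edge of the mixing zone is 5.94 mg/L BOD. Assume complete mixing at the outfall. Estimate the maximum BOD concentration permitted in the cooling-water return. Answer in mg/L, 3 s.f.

Mass balance: 5.94·292.7 = 2.7·Cₑ + 290·0.54.
Cₑ = (1739 − 156.6) / 2.7 = 585.9 mg/L.

586 mg/L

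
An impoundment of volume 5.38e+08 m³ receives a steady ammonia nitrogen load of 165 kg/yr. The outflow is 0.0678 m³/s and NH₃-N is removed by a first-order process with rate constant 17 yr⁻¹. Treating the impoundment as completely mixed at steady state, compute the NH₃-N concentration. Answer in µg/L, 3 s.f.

0.0180 µg/L

Outflow Q = 0.0678 m³/s × 3.156e+07 s/yr = 2.14e+06 m³/yr.
Steady-state CSTR mass balance: W = Q·C + k·V·C, so C = W/(Q + kV).
Q + kV = 2.14e+06 + 17·5.38e+08 = 9.148e+09 m³/yr.
C = 165/9.148e+09 = 1.804e-08 kg/m³ = 1.804e-05 mg/L = 0.01804 µg/L.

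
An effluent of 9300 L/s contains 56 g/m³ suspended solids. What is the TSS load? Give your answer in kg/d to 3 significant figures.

9300 L/s = 9.3 m³/s.
Mass flux = Q·C = 9.3 m³/s × 56 g/m³ = 520.8 g/s.
= 520.8 g/s × 86.4 = 4.5e+04 kg/d.

45000 kg/d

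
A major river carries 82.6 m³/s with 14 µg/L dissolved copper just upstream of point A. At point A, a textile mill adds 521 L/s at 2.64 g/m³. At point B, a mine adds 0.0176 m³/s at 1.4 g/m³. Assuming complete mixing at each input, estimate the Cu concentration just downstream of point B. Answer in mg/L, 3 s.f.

14 µg/L = 0.014 mg/L.
521 L/s = 0.521 m³/s.
After input A: C = (82.6·0.014 + 0.521·2.64) / 83.12 = 0.03046 mg/L.
After input B: C = (83.12·0.03046 + 0.0176·1.4) / 83.14 = 0.03075 mg/L.

0.0307 mg/L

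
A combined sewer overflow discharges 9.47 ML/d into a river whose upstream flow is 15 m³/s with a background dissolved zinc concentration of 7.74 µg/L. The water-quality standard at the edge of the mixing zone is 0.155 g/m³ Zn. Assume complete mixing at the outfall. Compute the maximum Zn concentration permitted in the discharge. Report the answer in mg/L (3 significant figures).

20.3 mg/L

9.47 ML/d = 0.1096 m³/s.
7.74 µg/L = 0.00774 mg/L.
Mass balance: 0.155·15.11 = 0.1096·Cₑ + 15·0.00774.
Cₑ = (2.342 − 0.1161) / 0.1096 = 20.31 mg/L.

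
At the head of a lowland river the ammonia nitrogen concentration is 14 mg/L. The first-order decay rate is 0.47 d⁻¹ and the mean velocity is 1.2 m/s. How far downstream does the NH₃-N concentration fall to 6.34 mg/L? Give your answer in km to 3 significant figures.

From C = C₀·e^(−kt), t = ln(C₀/C)/k = ln(14/6.34)/0.47 = 0.7922/0.47 = 1.685 d.
Distance = v·t = 1.2 m/s × 1.456e+05 s = 1.748e+05 m = 174.8 km.

175 km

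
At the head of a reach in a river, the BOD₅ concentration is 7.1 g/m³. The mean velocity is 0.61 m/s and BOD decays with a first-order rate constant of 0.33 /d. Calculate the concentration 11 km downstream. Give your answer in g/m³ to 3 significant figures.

Travel time t = 11 km / 0.61 m/s = 1.1e+04/0.61 = 1.803e+04 s = 0.2087 d.
First-order decay: C = 7.1·exp(−0.33·0.2087) = 7.1·0.9334 = 6.627 g/m³.

6.63 g/m³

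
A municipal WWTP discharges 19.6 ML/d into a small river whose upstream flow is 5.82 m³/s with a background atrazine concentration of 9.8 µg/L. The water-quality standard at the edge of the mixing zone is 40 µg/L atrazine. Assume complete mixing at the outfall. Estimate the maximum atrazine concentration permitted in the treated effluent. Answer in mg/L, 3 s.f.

0.815 mg/L

19.6 ML/d = 0.2269 m³/s.
9.8 µg/L = 0.0098 mg/L.
40 µg/L = 0.04 mg/L.
Mass balance: 0.04·6.047 = 0.2269·Cₑ + 5.82·0.0098.
Cₑ = (0.2419 − 0.05704) / 0.2269 = 0.8148 mg/L.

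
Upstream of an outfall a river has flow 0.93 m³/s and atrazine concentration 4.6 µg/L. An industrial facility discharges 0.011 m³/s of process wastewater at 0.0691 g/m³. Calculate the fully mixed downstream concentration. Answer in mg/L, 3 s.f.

4.6 µg/L = 0.0046 mg/L.
By mass balance at complete mixing, C = (0.011·0.0691 + 0.93·0.0046) / (0.011 + 0.93) = 0.005038/0.941 = 0.005354 mg/L.

0.00535 mg/L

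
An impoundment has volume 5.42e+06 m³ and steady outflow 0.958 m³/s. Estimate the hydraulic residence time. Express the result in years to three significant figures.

0.179 yr

Q = 0.958 m³/s × 3.156e+07 s/yr = 3.023e+07 m³/yr.
Hydraulic residence time τ = V/Q = 5.42e+06/3.023e+07 = 0.1793 yr.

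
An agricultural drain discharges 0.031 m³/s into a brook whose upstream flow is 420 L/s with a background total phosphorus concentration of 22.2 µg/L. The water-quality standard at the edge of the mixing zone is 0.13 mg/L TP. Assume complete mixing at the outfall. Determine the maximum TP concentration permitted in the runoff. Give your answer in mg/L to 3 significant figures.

420 L/s = 0.42 m³/s.
22.2 µg/L = 0.0222 mg/L.
Mass balance: 0.13·0.451 = 0.031·Cₑ + 0.42·0.0222.
Cₑ = (0.05863 − 0.009324) / 0.031 = 1.591 mg/L.

1.59 mg/L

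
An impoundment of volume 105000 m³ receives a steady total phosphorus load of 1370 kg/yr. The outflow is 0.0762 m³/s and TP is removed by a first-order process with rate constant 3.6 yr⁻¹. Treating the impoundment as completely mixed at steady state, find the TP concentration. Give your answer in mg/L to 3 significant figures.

Outflow Q = 0.0762 m³/s × 3.156e+07 s/yr = 2.405e+06 m³/yr.
Steady-state CSTR mass balance: W = Q·C + k·V·C, so C = W/(Q + kV).
Q + kV = 2.405e+06 + 3.6·105000 = 2.783e+06 m³/yr.
C = 1370/2.783e+06 = 0.0004923 kg/m³ = 0.4923 mg/L.

0.492 mg/L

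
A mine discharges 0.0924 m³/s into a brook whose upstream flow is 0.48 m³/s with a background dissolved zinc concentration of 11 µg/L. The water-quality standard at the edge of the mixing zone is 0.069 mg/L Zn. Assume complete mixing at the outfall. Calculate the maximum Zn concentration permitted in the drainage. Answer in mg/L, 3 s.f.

0.370 mg/L

11 µg/L = 0.011 mg/L.
Mass balance: 0.069·0.5724 = 0.0924·Cₑ + 0.48·0.011.
Cₑ = (0.0395 − 0.00528) / 0.0924 = 0.3703 mg/L.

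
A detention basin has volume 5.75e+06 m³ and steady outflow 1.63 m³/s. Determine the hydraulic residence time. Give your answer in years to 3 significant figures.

Q = 1.63 m³/s × 3.156e+07 s/yr = 5.144e+07 m³/yr.
Hydraulic residence time τ = V/Q = 5.75e+06/5.144e+07 = 0.1118 yr.

0.112 yr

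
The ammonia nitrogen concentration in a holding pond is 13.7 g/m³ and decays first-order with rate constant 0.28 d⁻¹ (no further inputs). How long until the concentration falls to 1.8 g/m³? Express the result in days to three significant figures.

t = ln(C₀/C)/k = ln(13.7/1.8)/0.28 = 2.03/0.28 = 7.249 d.

7.25 d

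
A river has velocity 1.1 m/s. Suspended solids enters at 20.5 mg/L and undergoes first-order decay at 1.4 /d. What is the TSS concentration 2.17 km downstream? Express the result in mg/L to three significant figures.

Travel time t = 2.17 km / 1.1 m/s = 2170/1.1 = 1973 s = 0.02283 d.
First-order decay: C = 20.5·exp(−1.4·0.02283) = 20.5·0.9685 = 19.86 mg/L.

19.9 mg/L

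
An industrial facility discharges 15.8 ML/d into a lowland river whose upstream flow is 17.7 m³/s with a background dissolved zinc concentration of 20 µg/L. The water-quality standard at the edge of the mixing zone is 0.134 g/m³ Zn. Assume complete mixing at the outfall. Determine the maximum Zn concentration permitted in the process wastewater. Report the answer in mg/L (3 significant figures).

15.8 ML/d = 0.1829 m³/s.
20 µg/L = 0.02 mg/L.
Mass balance: 0.134·17.88 = 0.1829·Cₑ + 17.7·0.02.
Cₑ = (2.396 − 0.354) / 0.1829 = 11.17 mg/L.

11.2 mg/L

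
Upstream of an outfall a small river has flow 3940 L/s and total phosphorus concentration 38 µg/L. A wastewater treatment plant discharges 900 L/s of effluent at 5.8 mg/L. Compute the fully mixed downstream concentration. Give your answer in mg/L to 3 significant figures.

900 L/s = 0.9 m³/s.
3940 L/s = 3.94 m³/s.
38 µg/L = 0.038 mg/L.
Flow-weighted mixing gives C = (0.9·5.8 + 3.94·0.038) / (0.9 + 3.94) = 5.37/4.84 = 1.109 mg/L.

1.11 mg/L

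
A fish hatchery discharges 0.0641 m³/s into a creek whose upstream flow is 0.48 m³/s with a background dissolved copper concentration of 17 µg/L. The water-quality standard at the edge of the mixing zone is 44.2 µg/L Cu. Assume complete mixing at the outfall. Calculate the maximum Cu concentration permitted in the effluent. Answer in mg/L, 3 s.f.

17 µg/L = 0.017 mg/L.
44.2 µg/L = 0.0442 mg/L.
Mass balance: 0.0442·0.5441 = 0.0641·Cₑ + 0.48·0.017.
Cₑ = (0.02405 − 0.00816) / 0.0641 = 0.2479 mg/L.

0.248 mg/L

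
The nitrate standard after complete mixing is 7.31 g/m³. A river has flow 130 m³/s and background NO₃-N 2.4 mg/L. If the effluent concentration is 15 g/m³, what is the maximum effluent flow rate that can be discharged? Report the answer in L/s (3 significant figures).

Mass balance at complete mixing: C_std·(Q_w + Q_r) = Q_w·C_e + Q_r·C_b.
Rearranging, Q_w = Q_r·(C_std − C_b)/(C_e − C_std) = 130·(7.31 − 2.4) / (15 − 7.31) = 83 m³/s.
= 8.3e+04 L/s.

83000 L/s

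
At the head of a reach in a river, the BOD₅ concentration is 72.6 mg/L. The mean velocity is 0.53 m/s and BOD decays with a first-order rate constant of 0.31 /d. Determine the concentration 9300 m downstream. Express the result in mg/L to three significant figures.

Travel time t = 9300 m / 0.53 m/s = 9300/0.53 = 1.755e+04 s = 0.2031 d.
First-order decay: C = 72.6·exp(−0.31·0.2031) = 72.6·0.939 = 68.17 mg/L.

68.2 mg/L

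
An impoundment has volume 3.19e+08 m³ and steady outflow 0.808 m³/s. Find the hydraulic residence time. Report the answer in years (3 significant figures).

12.5 yr

Q = 0.808 m³/s × 3.156e+07 s/yr = 2.55e+07 m³/yr.
Hydraulic residence time τ = V/Q = 3.19e+08/2.55e+07 = 12.51 yr.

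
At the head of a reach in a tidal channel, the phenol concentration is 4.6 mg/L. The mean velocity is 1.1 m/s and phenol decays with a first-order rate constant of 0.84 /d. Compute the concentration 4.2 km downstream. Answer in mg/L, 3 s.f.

4.43 mg/L

Travel time t = 4.2 km / 1.1 m/s = 4200/1.1 = 3818 s = 0.04419 d.
First-order decay: C = 4.6·exp(−0.84·0.04419) = 4.6·0.9636 = 4.432 mg/L.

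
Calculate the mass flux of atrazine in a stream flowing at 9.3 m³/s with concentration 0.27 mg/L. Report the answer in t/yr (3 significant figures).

79.2 t/yr

Mass flux = Q·C = 9.3 m³/s × 0.27 g/m³ = 2.511 g/s.
= 2.511 g/s × 31.56 = 79.24 t/yr.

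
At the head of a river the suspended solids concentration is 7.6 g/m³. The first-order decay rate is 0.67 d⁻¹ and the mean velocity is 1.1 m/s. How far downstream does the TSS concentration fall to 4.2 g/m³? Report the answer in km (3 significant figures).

From C = C₀·e^(−kt), t = ln(C₀/C)/k = ln(7.6/4.2)/0.67 = 0.5931/0.67 = 0.8852 d.
Distance = v·t = 1.1 m/s × 7.648e+04 s = 8.413e+04 m = 84.13 km.

84.1 km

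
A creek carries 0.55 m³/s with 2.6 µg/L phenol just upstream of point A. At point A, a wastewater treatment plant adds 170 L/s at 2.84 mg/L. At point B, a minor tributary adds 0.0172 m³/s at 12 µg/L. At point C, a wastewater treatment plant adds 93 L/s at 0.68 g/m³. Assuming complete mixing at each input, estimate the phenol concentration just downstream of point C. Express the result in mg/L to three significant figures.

2.6 µg/L = 0.0026 mg/L.
170 L/s = 0.17 m³/s.
After input A: C = (0.55·0.0026 + 0.17·2.84) / 0.72 = 0.6725 mg/L.
12 µg/L = 0.012 mg/L.
After input B: C = (0.72·0.6725 + 0.0172·0.012) / 0.7372 = 0.6571 mg/L.
93 L/s = 0.093 m³/s.
After input C: C = (0.7372·0.6571 + 0.093·0.68) / 0.8302 = 0.6597 mg/L.

0.660 mg/L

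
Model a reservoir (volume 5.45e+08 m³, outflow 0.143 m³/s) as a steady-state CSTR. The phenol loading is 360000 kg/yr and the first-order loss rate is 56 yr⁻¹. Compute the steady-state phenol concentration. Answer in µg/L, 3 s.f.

Outflow Q = 0.143 m³/s × 3.156e+07 s/yr = 4.513e+06 m³/yr.
Steady-state CSTR mass balance: W = Q·C + k·V·C, so C = W/(Q + kV).
Q + kV = 4.513e+06 + 56·5.45e+08 = 3.052e+10 m³/yr.
C = 360000/3.052e+10 = 1.179e-05 kg/m³ = 0.01179 mg/L = 11.79 µg/L.

11.8 µg/L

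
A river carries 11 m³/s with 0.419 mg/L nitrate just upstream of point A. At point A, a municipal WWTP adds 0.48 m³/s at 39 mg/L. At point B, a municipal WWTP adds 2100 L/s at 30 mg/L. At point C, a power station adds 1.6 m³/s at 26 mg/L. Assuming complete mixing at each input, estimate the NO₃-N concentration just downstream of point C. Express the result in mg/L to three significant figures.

8.43 mg/L

After input A: C = (11·0.419 + 0.48·39) / 11.48 = 2.032 mg/L.
2100 L/s = 2.1 m³/s.
After input B: C = (11.48·2.032 + 2.1·30) / 13.58 = 6.357 mg/L.
After input C: C = (13.58·6.357 + 1.6·26) / 15.18 = 8.427 mg/L.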